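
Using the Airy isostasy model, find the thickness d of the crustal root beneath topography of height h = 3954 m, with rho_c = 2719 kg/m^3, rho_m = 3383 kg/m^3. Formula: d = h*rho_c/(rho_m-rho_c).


rho_m - rho_c = 3383 - 2719 = 664
d = 3954 * 2719 / 664
= 10750926 / 664
= 16191.15 m

16191.15


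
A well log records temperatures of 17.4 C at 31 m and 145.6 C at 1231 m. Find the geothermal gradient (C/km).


dT = 145.6 - 17.4 = 128.2 C
dz = 1231 - 31 = 1200 m
gradient = dT/dz * 1000 = 128.2/1200 * 1000 = 106.8333 C/km

106.8333


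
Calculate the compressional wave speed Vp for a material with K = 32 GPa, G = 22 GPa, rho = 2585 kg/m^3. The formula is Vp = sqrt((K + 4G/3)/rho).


First compute the effective modulus:
K + 4G/3 = 32e9 + 4*22e9/3 = 61333333333.33 Pa
Then divide by density:
61333333333.33 / 2585 = 23726627.9819 Pa/(kg/m^3)
Take the square root:
Vp = sqrt(23726627.9819) = 4871.0 m/s

4871.0


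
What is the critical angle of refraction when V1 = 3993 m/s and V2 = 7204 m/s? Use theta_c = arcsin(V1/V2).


V1/V2 = 3993/7204 = 0.554275
theta_c = arcsin(0.554275) = 33.6608 degrees

33.6608


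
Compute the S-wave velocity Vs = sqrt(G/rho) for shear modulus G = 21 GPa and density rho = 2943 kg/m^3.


Convert G to Pa: G = 21e9 Pa
Compute G/rho = 21e9 / 2943 = 7135575.9429
Vs = sqrt(7135575.9429) = 2671.25 m/s

2671.25


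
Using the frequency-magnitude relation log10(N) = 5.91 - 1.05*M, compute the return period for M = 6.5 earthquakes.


log10(N) = 5.91 - 1.05*6.5 = -0.915
N = 10^-0.915 = 0.121619
T = 1/N = 1/0.121619 = 8.2224 years

8.2224


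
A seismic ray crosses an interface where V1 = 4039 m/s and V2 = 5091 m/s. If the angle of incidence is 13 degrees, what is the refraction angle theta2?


sin(theta1) = sin(13 deg) = 0.224951
sin(theta2) = V2/V1 * sin(theta1) = 5091/4039 * 0.224951 = 0.283542
theta2 = arcsin(0.283542) = 16.4717 degrees

16.4717


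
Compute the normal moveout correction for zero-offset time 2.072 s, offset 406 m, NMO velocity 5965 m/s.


x/Vnmo = 406/5965 = 0.068064
(x/Vnmo)^2 = 0.004633
t0^2 = 4.293184
sqrt(4.293184 + 0.004633) = 2.073118
dt = 2.073118 - 2.072 = 0.001118

0.001118


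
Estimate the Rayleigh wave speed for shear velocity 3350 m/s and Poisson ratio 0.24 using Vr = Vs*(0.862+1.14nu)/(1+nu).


Numerator factor = 0.862 + 1.14*0.24 = 1.1356
Denominator = 1 + 0.24 = 1.24
Vr = 3350 * 1.1356 / 1.24 = 3067.95 m/s

3067.95


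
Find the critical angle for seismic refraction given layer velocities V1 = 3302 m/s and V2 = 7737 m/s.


V1/V2 = 3302/7737 = 0.42678
theta_c = arcsin(0.42678) = 25.2634 degrees

25.2634


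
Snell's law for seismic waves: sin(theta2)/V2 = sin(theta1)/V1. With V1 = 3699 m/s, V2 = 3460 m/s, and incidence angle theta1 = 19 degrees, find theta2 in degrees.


sin(theta1) = sin(19 deg) = 0.325568
sin(theta2) = V2/V1 * sin(theta1) = 3460/3699 * 0.325568 = 0.304533
theta2 = arcsin(0.304533) = 17.73 degrees

17.73


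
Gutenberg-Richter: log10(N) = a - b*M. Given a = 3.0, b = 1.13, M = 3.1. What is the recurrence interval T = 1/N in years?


log10(N) = 3.0 - 1.13*3.1 = -0.503
N = 10^-0.503 = 0.314051
T = 1/N = 1/0.314051 = 3.1842 years

3.1842


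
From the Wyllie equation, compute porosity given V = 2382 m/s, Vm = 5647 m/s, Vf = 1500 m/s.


1/V - 1/Vm = 1/2382 - 1/5647 = 0.00024273
1/Vf - 1/Vm = 1/1500 - 1/5647 = 0.00048958
phi = 0.00024273 / 0.00048958 = 0.4958

0.4958


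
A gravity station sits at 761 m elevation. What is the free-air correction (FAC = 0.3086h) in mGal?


FAC = 0.3086 * h
= 0.3086 * 761
= 234.8446 mGal

234.8446


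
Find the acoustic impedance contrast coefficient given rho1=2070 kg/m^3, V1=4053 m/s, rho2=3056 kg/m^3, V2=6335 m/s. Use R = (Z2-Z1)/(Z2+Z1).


Z1 = 2070 * 4053 = 8389710
Z2 = 3056 * 6335 = 19359760
R = (19359760 - 8389710) / (19359760 + 8389710) = 10970050 / 27749470 = 0.3953

0.3953


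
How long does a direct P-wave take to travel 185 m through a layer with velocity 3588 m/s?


t = x / V
= 185 / 3588
= 0.0516 s

0.0516


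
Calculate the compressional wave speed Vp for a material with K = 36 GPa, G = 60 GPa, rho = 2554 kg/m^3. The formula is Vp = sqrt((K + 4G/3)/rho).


First compute the effective modulus:
K + 4G/3 = 36e9 + 4*60e9/3 = 116000000000.0 Pa
Then divide by density:
116000000000.0 / 2554 = 45418950.6656 Pa/(kg/m^3)
Take the square root:
Vp = sqrt(45418950.6656) = 6739.36 m/s

6739.36


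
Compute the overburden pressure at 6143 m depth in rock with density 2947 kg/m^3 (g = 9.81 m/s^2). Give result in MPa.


P = rho * g * z / 1e6
= 2947 * 9.81 * 6143 / 1e6
= 177594560.01 / 1e6
= 177.5946 MPa

177.5946


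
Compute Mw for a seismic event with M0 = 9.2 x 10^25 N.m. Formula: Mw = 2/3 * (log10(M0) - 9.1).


log10(M0) = log10(9.2 x 10^25) = 25.9638
Mw = 2/3 * (25.9638 - 9.1)
= 2/3 * 16.8638
= 11.24

11.24


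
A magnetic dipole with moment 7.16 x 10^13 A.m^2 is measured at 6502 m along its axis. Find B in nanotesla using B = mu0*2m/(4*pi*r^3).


m = 7.16 x 10^13 = 71600000000000 A.m^2
2m = 143200000000000 A.m^2
r^3 = 6502^3 = 274878578008
B = (4pi*10^-7) * 143200000000000 / (4*pi * 274878578008) * 1e9
= 179950427.197623 / 3454226085196.57 * 1e9
= 52095.7293 nT

52095.7293


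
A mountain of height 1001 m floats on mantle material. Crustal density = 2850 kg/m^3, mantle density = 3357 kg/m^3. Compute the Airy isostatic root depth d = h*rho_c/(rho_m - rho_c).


rho_m - rho_c = 3357 - 2850 = 507
d = 1001 * 2850 / 507
= 2852850 / 507
= 5626.92 m

5626.92


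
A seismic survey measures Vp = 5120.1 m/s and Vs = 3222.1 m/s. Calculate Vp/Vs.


Vp/Vs = 5120.1 / 3222.1
= 1.5891

1.5891


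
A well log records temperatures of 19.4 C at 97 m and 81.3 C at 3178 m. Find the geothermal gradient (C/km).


dT = 81.3 - 19.4 = 61.9 C
dz = 3178 - 97 = 3081 m
gradient = dT/dz * 1000 = 61.9/3081 * 1000 = 20.0909 C/km

20.0909


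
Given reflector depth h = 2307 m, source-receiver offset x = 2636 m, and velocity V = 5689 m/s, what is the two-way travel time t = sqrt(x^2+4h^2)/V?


x^2 + 4h^2 = 2636^2 + 4*2307^2 = 6948496 + 21288996 = 28237492
sqrt(28237492) = 5313.8961
t = 5313.8961 / 5689 = 0.9341 s

0.9341


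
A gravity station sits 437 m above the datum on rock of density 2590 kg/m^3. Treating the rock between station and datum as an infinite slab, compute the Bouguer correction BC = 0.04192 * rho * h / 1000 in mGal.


BC = 0.04192 * rho * h / 1000
= 0.04192 * 2590 * 437 / 1000
= 47.4463 mGal

47.4463


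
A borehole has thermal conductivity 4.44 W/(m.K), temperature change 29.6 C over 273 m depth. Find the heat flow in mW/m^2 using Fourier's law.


q = k * dT / dz * 1000
= 4.44 * 29.6 / 273 * 1000
= 0.481407 * 1000
= 481.4066 mW/m^2

481.4066


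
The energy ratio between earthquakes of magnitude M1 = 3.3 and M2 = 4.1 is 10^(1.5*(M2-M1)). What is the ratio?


M2 - M1 = 4.1 - 3.3 = 0.8
1.5 * 0.8 = 1.2
ratio = 10^1.2 = 15.85

15.85


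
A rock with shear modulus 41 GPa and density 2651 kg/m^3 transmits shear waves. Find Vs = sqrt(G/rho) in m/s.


Convert G to Pa: G = 41e9 Pa
Compute G/rho = 41e9 / 2651 = 15465861.9389
Vs = sqrt(15465861.9389) = 3932.67 m/s

3932.67


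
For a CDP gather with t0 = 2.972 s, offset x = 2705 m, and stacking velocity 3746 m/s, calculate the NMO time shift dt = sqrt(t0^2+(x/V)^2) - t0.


x/Vnmo = 2705/3746 = 0.722104
(x/Vnmo)^2 = 0.521434
t0^2 = 8.832784
sqrt(8.832784 + 0.521434) = 3.058467
dt = 3.058467 - 2.972 = 0.086467

0.086467


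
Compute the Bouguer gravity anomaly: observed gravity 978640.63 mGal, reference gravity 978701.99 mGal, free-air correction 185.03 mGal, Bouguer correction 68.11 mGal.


BA = g_obs - g_ref + FAC - BC
= 978640.63 - 978701.99 + 185.03 - 68.11
= 55.56 mGal

55.56


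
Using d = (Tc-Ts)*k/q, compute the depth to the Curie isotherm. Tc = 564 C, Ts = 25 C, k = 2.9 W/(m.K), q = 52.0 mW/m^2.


T_Curie - T_surf = 564 - 25 = 539 C
Convert q to W/m^2: 52.0 mW/m^2 = 0.052 W/m^2
d = 539 * 2.9 / 0.052 = 30059.62 m

30059.62


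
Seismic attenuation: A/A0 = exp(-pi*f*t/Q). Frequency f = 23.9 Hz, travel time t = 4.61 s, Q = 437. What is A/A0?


pi*f*t/Q = pi*23.9*4.61/437 = 0.792077
A/A0 = exp(-0.792077) = 0.452903

0.452903


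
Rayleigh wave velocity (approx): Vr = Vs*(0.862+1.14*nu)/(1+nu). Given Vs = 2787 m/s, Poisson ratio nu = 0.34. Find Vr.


Numerator factor = 0.862 + 1.14*0.34 = 1.2496
Denominator = 1 + 0.34 = 1.34
Vr = 2787 * 1.2496 / 1.34 = 2598.98 m/s

2598.98


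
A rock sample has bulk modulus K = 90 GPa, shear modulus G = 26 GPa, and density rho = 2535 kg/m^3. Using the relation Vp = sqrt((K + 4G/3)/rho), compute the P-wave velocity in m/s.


First compute the effective modulus:
K + 4G/3 = 90e9 + 4*26e9/3 = 124666666666.67 Pa
Then divide by density:
124666666666.67 / 2535 = 49178172.2551 Pa/(kg/m^3)
Take the square root:
Vp = sqrt(49178172.2551) = 7012.72 m/s

7012.72


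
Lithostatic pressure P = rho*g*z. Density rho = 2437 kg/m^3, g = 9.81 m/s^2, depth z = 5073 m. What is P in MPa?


P = rho * g * z / 1e6
= 2437 * 9.81 * 5073 / 1e6
= 121280058.81 / 1e6
= 121.2801 MPa

121.2801


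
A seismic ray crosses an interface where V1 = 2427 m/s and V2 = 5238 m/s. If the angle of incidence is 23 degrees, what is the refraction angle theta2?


sin(theta1) = sin(23 deg) = 0.390731
sin(theta2) = V2/V1 * sin(theta1) = 5238/2427 * 0.390731 = 0.843284
theta2 = arcsin(0.843284) = 57.4885 degrees

57.4885


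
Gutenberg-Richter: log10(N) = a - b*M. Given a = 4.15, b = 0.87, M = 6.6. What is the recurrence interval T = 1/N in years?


log10(N) = 4.15 - 0.87*6.6 = -1.592
N = 10^-1.592 = 0.025586
T = 1/N = 1/0.025586 = 39.0841 years

39.0841


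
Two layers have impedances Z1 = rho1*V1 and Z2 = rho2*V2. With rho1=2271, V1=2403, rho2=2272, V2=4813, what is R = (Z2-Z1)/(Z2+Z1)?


Z1 = 2271 * 2403 = 5457213
Z2 = 2272 * 4813 = 10935136
R = (10935136 - 5457213) / (10935136 + 5457213) = 5477923 / 16392349 = 0.3342

0.3342


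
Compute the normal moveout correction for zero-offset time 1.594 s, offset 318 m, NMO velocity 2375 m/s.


x/Vnmo = 318/2375 = 0.133895
(x/Vnmo)^2 = 0.017928
t0^2 = 2.540836
sqrt(2.540836 + 0.017928) = 1.599614
dt = 1.599614 - 1.594 = 0.005614

0.005614


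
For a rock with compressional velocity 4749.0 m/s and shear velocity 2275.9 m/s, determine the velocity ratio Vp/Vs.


Vp/Vs = 4749.0 / 2275.9
= 2.0866

2.0866


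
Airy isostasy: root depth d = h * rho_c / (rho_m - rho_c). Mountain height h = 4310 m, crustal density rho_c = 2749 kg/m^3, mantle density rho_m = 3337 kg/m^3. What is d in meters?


rho_m - rho_c = 3337 - 2749 = 588
d = 4310 * 2749 / 588
= 11848190 / 588
= 20149.98 m

20149.98


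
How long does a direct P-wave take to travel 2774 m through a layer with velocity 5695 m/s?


t = x / V
= 2774 / 5695
= 0.4871 s

0.4871


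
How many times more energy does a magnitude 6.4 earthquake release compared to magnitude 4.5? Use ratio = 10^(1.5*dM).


M2 - M1 = 6.4 - 4.5 = 1.9
1.5 * 1.9 = 2.85
ratio = 10^2.85 = 707.95

707.95


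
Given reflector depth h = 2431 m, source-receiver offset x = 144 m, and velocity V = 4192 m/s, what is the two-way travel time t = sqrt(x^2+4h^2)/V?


x^2 + 4h^2 = 144^2 + 4*2431^2 = 20736 + 23639044 = 23659780
sqrt(23659780) = 4864.132
t = 4864.132 / 4192 = 1.1603 s

1.1603


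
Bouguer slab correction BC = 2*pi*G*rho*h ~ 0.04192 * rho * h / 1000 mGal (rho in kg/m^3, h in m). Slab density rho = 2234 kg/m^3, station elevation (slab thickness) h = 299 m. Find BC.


BC = 0.04192 * rho * h / 1000
= 0.04192 * 2234 * 299 / 1000
= 28.0011 mGal

28.0011


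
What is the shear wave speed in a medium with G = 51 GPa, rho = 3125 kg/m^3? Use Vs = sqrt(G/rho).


Convert G to Pa: G = 51e9 Pa
Compute G/rho = 51e9 / 3125 = 16320000.0
Vs = sqrt(16320000.0) = 4039.8 m/s

4039.8


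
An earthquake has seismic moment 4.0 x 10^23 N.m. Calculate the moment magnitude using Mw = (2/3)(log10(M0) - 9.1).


log10(M0) = log10(4.0 x 10^23) = 23.6021
Mw = 2/3 * (23.6021 - 9.1)
= 2/3 * 14.5021
= 9.67

9.67


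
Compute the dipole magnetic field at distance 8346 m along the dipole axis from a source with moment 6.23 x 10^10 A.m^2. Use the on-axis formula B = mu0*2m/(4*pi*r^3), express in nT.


m = 6.23 x 10^10 = 62300000000 A.m^2
2m = 124600000000 A.m^2
r^3 = 8346^3 = 581346605736
B = (4pi*10^-7) * 124600000000 / (4*pi * 581346605736) * 1e9
= 156576.977855 / 7305416903078.32 * 1e9
= 21.433 nT

21.433


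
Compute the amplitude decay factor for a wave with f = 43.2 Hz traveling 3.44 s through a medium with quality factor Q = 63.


pi*f*t/Q = pi*43.2*3.44/63 = 7.410568
A/A0 = exp(-7.410568) = 0.000605

6.050000e-04


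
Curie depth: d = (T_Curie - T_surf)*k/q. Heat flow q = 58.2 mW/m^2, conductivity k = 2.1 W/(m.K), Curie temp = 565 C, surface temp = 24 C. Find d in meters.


T_Curie - T_surf = 565 - 24 = 541 C
Convert q to W/m^2: 58.2 mW/m^2 = 0.0582 W/m^2
d = 541 * 2.1 / 0.0582 = 19520.62 m

19520.62


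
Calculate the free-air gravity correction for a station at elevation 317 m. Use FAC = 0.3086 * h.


FAC = 0.3086 * h
= 0.3086 * 317
= 97.8262 mGal

97.8262


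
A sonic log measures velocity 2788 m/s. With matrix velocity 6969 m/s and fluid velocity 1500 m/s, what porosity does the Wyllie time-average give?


1/V - 1/Vm = 1/2788 - 1/6969 = 0.00021519
1/Vf - 1/Vm = 1/1500 - 1/6969 = 0.00052317
phi = 0.00021519 / 0.00052317 = 0.4113

0.4113


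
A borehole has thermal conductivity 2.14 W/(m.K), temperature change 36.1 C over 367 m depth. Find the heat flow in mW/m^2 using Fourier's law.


q = k * dT / dz * 1000
= 2.14 * 36.1 / 367 * 1000
= 0.210501 * 1000
= 210.5014 mW/m^2

210.5014


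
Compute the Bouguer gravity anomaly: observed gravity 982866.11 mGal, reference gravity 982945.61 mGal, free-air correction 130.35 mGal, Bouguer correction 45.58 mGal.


BA = g_obs - g_ref + FAC - BC
= 982866.11 - 982945.61 + 130.35 - 45.58
= 5.27 mGal

5.27


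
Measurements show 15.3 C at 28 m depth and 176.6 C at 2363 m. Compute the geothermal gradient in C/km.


dT = 176.6 - 15.3 = 161.3 C
dz = 2363 - 28 = 2335 m
gradient = dT/dz * 1000 = 161.3/2335 * 1000 = 69.0792 C/km

69.0792


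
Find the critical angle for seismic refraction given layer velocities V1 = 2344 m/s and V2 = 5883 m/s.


V1/V2 = 2344/5883 = 0.398436
theta_c = arcsin(0.398436) = 23.4805 degrees

23.4805


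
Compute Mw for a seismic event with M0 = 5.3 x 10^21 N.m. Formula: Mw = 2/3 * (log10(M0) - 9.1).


log10(M0) = log10(5.3 x 10^21) = 21.7243
Mw = 2/3 * (21.7243 - 9.1)
= 2/3 * 12.6243
= 8.42

8.42


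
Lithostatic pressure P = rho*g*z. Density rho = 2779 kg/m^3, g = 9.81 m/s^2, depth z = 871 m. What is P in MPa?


P = rho * g * z / 1e6
= 2779 * 9.81 * 871 / 1e6
= 23745193.29 / 1e6
= 23.7452 MPa

23.7452


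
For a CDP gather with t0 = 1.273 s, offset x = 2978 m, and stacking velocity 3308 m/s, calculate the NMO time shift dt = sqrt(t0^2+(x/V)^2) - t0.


x/Vnmo = 2978/3308 = 0.900242
(x/Vnmo)^2 = 0.810435
t0^2 = 1.620529
sqrt(1.620529 + 0.810435) = 1.559155
dt = 1.559155 - 1.273 = 0.286155

0.286155


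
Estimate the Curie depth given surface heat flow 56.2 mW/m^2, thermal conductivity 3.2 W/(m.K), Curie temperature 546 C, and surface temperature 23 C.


T_Curie - T_surf = 546 - 23 = 523 C
Convert q to W/m^2: 56.2 mW/m^2 = 0.0562 W/m^2
d = 523 * 3.2 / 0.0562 = 29779.36 m

29779.36


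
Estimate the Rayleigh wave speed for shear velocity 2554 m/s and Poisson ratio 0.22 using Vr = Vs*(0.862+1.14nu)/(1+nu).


Numerator factor = 0.862 + 1.14*0.22 = 1.1128
Denominator = 1 + 0.22 = 1.22
Vr = 2554 * 1.1128 / 1.22 = 2329.58 m/s

2329.58


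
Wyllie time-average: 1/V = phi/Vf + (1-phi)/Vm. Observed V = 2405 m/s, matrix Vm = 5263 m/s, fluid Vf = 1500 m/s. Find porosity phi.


1/V - 1/Vm = 1/2405 - 1/5263 = 0.00022579
1/Vf - 1/Vm = 1/1500 - 1/5263 = 0.00047666
phi = 0.00022579 / 0.00047666 = 0.4737

0.4737


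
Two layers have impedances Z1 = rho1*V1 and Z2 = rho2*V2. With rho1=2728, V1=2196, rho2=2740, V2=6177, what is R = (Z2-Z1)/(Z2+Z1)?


Z1 = 2728 * 2196 = 5990688
Z2 = 2740 * 6177 = 16924980
R = (16924980 - 5990688) / (16924980 + 5990688) = 10934292 / 22915668 = 0.4772

0.4772


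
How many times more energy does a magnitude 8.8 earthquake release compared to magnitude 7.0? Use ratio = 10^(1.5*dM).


M2 - M1 = 8.8 - 7.0 = 1.8
1.5 * 1.8 = 2.7
ratio = 10^2.7 = 501.19

501.19


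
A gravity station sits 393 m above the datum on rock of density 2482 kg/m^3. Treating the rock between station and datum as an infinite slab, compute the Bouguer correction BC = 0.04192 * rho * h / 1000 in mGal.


BC = 0.04192 * rho * h / 1000
= 0.04192 * 2482 * 393 / 1000
= 40.8899 mGal

40.8899


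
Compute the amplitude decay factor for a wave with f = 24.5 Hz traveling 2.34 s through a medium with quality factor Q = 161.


pi*f*t/Q = pi*24.5*2.34/161 = 1.11868
A/A0 = exp(-1.11868) = 0.326711

0.326711


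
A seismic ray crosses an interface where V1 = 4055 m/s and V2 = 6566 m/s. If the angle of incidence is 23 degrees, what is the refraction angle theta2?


sin(theta1) = sin(23 deg) = 0.390731
sin(theta2) = V2/V1 * sin(theta1) = 6566/4055 * 0.390731 = 0.632686
theta2 = arcsin(0.632686) = 39.2485 degrees

39.2485


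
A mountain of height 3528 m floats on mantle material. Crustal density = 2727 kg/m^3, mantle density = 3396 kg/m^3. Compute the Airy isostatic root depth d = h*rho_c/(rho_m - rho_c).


rho_m - rho_c = 3396 - 2727 = 669
d = 3528 * 2727 / 669
= 9620856 / 669
= 14380.95 m

14380.95


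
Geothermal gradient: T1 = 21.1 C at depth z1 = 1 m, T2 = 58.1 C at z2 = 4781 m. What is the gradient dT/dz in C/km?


dT = 58.1 - 21.1 = 37.0 C
dz = 4781 - 1 = 4780 m
gradient = dT/dz * 1000 = 37.0/4780 * 1000 = 7.7406 C/km

7.7406


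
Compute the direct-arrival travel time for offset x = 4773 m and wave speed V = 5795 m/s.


t = x / V
= 4773 / 5795
= 0.8236 s

0.8236


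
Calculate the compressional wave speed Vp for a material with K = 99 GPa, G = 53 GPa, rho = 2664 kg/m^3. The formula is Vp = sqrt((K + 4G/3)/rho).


First compute the effective modulus:
K + 4G/3 = 99e9 + 4*53e9/3 = 169666666666.67 Pa
Then divide by density:
169666666666.67 / 2664 = 63688688.6887 Pa/(kg/m^3)
Take the square root:
Vp = sqrt(63688688.6887) = 7980.52 m/s

7980.52


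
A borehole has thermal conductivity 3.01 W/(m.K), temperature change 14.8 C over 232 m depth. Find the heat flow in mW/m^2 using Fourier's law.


q = k * dT / dz * 1000
= 3.01 * 14.8 / 232 * 1000
= 0.192017 * 1000
= 192.0172 mW/m^2

192.0172


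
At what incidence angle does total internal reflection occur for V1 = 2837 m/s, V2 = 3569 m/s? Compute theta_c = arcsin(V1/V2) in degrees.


V1/V2 = 2837/3569 = 0.794901
theta_c = arcsin(0.794901) = 52.6459 degrees

52.6459


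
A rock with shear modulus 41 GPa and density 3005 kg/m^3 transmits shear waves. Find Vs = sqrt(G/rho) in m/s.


Convert G to Pa: G = 41e9 Pa
Compute G/rho = 41e9 / 3005 = 13643926.7887
Vs = sqrt(13643926.7887) = 3693.77 m/s

3693.77


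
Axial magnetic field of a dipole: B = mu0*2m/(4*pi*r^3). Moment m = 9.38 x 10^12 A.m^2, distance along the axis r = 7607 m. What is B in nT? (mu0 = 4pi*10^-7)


m = 9.38 x 10^12 = 9380000000000 A.m^2
2m = 18760000000000 A.m^2
r^3 = 7607^3 = 440190077543
B = (4pi*10^-7) * 18760000000000 / (4*pi * 440190077543) * 1e9
= 23574511.272538 / 5531591655168.84 * 1e9
= 4261.7953 nT

4261.7953


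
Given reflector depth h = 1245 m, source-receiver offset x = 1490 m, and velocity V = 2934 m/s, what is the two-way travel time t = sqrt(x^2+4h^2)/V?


x^2 + 4h^2 = 1490^2 + 4*1245^2 = 2220100 + 6200100 = 8420200
sqrt(8420200) = 2901.7581
t = 2901.7581 / 2934 = 0.989 s

0.989


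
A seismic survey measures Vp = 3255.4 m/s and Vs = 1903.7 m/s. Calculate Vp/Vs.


Vp/Vs = 3255.4 / 1903.7
= 1.71

1.71


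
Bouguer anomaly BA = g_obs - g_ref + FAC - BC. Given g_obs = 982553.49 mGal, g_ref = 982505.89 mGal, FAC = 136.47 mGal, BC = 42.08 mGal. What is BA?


BA = g_obs - g_ref + FAC - BC
= 982553.49 - 982505.89 + 136.47 - 42.08
= 141.99 mGal

141.99


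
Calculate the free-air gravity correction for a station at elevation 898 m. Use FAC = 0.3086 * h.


FAC = 0.3086 * h
= 0.3086 * 898
= 277.1228 mGal

277.1228


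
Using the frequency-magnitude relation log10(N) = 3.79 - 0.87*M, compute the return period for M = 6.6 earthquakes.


log10(N) = 3.79 - 0.87*6.6 = -1.952
N = 10^-1.952 = 0.011169
T = 1/N = 1/0.011169 = 89.5365 years

89.5365


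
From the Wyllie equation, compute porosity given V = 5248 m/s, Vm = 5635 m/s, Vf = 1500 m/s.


1/V - 1/Vm = 1/5248 - 1/5635 = 1.309e-05
1/Vf - 1/Vm = 1/1500 - 1/5635 = 0.0004892
phi = 1.309e-05 / 0.0004892 = 0.0268

0.0268


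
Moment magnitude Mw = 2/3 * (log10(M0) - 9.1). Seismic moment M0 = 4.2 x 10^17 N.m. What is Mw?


log10(M0) = log10(4.2 x 10^17) = 17.6232
Mw = 2/3 * (17.6232 - 9.1)
= 2/3 * 8.5232
= 5.68

5.68


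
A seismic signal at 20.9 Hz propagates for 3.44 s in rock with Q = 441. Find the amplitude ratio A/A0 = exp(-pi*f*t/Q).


pi*f*t/Q = pi*20.9*3.44/441 = 0.512172
A/A0 = exp(-0.512172) = 0.599193

0.599193


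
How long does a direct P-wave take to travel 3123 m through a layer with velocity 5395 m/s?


t = x / V
= 3123 / 5395
= 0.5789 s

0.5789


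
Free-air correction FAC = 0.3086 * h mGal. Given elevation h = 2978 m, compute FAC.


FAC = 0.3086 * h
= 0.3086 * 2978
= 919.0108 mGal

919.0108


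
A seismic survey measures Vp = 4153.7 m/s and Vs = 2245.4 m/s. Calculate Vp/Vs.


Vp/Vs = 4153.7 / 2245.4
= 1.8499

1.8499


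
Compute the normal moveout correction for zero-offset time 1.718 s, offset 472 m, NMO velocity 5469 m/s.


x/Vnmo = 472/5469 = 0.086305
(x/Vnmo)^2 = 0.007448
t0^2 = 2.951524
sqrt(2.951524 + 0.007448) = 1.720166
dt = 1.720166 - 1.718 = 0.002166

0.002166


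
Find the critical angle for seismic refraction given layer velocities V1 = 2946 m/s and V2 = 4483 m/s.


V1/V2 = 2946/4483 = 0.657149
theta_c = arcsin(0.657149) = 41.0828 degrees

41.0828


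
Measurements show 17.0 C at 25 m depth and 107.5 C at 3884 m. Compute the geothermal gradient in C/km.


dT = 107.5 - 17.0 = 90.5 C
dz = 3884 - 25 = 3859 m
gradient = dT/dz * 1000 = 90.5/3859 * 1000 = 23.4517 C/km

23.4517


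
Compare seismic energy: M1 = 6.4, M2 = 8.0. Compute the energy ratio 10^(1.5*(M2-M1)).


M2 - M1 = 8.0 - 6.4 = 1.6
1.5 * 1.6 = 2.4
ratio = 10^2.4 = 251.19

251.19


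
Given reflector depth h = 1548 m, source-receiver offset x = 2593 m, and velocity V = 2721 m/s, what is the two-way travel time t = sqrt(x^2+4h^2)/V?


x^2 + 4h^2 = 2593^2 + 4*1548^2 = 6723649 + 9585216 = 16308865
sqrt(16308865) = 4038.4236
t = 4038.4236 / 2721 = 1.4842 s

1.4842


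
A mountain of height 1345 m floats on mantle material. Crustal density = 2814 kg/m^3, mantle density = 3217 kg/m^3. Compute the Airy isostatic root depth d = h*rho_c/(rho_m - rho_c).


rho_m - rho_c = 3217 - 2814 = 403
d = 1345 * 2814 / 403
= 3784830 / 403
= 9391.64 m

9391.64


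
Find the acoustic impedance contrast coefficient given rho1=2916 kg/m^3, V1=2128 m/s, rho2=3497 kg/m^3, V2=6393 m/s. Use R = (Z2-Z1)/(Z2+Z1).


Z1 = 2916 * 2128 = 6205248
Z2 = 3497 * 6393 = 22356321
R = (22356321 - 6205248) / (22356321 + 6205248) = 16151073 / 28561569 = 0.5655

0.5655


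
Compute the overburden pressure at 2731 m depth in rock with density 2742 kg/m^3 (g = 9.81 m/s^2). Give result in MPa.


P = rho * g * z / 1e6
= 2742 * 9.81 * 2731 / 1e6
= 73461223.62 / 1e6
= 73.4612 MPa

73.4612


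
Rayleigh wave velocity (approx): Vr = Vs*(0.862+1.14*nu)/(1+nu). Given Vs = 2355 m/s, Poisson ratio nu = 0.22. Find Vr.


Numerator factor = 0.862 + 1.14*0.22 = 1.1128
Denominator = 1 + 0.22 = 1.22
Vr = 2355 * 1.1128 / 1.22 = 2148.07 m/s

2148.07


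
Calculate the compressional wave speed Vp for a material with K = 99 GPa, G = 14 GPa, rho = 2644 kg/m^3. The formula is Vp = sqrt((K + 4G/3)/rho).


First compute the effective modulus:
K + 4G/3 = 99e9 + 4*14e9/3 = 117666666666.67 Pa
Then divide by density:
117666666666.67 / 2644 = 44503277.8618 Pa/(kg/m^3)
Take the square root:
Vp = sqrt(44503277.8618) = 6671.08 m/s

6671.08


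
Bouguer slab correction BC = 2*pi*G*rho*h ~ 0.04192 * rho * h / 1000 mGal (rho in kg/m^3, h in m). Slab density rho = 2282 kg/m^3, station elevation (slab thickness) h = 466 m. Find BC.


BC = 0.04192 * rho * h / 1000
= 0.04192 * 2282 * 466 / 1000
= 44.5782 mGal

44.5782


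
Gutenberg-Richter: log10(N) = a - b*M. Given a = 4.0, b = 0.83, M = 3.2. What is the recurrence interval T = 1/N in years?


log10(N) = 4.0 - 0.83*3.2 = 1.344
N = 10^1.344 = 22.080047
T = 1/N = 1/22.080047 = 0.0453 years

0.0453


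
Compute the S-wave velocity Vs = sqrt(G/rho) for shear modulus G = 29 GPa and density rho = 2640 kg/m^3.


Convert G to Pa: G = 29e9 Pa
Compute G/rho = 29e9 / 2640 = 10984848.4848
Vs = sqrt(10984848.4848) = 3314.34 m/s

3314.34


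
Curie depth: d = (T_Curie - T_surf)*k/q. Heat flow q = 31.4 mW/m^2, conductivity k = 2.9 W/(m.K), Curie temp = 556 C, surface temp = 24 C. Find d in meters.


T_Curie - T_surf = 556 - 24 = 532 C
Convert q to W/m^2: 31.4 mW/m^2 = 0.0314 W/m^2
d = 532 * 2.9 / 0.0314 = 49133.76 m

49133.76


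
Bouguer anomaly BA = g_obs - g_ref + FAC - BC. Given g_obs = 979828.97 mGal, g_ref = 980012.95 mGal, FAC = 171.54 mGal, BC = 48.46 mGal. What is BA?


BA = g_obs - g_ref + FAC - BC
= 979828.97 - 980012.95 + 171.54 - 48.46
= -60.9 mGal

-60.9


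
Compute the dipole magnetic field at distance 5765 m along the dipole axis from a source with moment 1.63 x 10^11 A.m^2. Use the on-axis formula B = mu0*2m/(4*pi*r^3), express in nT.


m = 1.63 x 10^11 = 163000000000 A.m^2
2m = 326000000000 A.m^2
r^3 = 5765^3 = 191601072125
B = (4pi*10^-7) * 326000000000 / (4*pi * 191601072125) * 1e9
= 409663.682028 / 2407730082431.31 * 1e9
= 170.1452 nT

170.1452


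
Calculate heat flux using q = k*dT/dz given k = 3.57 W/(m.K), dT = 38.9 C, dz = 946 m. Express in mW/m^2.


q = k * dT / dz * 1000
= 3.57 * 38.9 / 946 * 1000
= 0.1468 * 1000
= 146.8002 mW/m^2

146.8002


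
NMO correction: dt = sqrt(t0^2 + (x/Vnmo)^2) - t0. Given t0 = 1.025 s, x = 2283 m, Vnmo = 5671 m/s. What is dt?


x/Vnmo = 2283/5671 = 0.402575
(x/Vnmo)^2 = 0.162066
t0^2 = 1.050625
sqrt(1.050625 + 0.162066) = 1.101223
dt = 1.101223 - 1.025 = 0.076223

0.076223


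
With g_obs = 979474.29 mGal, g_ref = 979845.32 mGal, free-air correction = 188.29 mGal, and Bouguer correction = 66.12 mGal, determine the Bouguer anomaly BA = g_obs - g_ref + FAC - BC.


BA = g_obs - g_ref + FAC - BC
= 979474.29 - 979845.32 + 188.29 - 66.12
= -248.86 mGal

-248.86


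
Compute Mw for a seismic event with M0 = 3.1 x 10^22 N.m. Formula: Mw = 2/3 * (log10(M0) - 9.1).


log10(M0) = log10(3.1 x 10^22) = 22.4914
Mw = 2/3 * (22.4914 - 9.1)
= 2/3 * 13.3914
= 8.93

8.93


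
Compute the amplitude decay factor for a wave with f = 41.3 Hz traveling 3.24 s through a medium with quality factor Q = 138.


pi*f*t/Q = pi*41.3*3.24/138 = 3.046252
A/A0 = exp(-3.046252) = 0.047537

0.047537


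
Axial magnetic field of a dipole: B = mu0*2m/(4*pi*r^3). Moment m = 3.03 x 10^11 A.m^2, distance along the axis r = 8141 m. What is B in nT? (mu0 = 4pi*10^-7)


m = 3.03 x 10^11 = 303000000000 A.m^2
2m = 606000000000 A.m^2
r^3 = 8141^3 = 539551947221
B = (4pi*10^-7) * 606000000000 / (4*pi * 539551947221) * 1e9
= 761522.05923 / 6780209734478.25 * 1e9
= 112.3154 nT

112.3154


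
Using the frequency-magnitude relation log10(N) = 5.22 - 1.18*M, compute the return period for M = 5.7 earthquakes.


log10(N) = 5.22 - 1.18*5.7 = -1.506
N = 10^-1.506 = 0.031189
T = 1/N = 1/0.031189 = 32.0627 years

32.0627


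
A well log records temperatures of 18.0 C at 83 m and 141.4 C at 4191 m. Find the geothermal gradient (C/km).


dT = 141.4 - 18.0 = 123.4 C
dz = 4191 - 83 = 4108 m
gradient = dT/dz * 1000 = 123.4/4108 * 1000 = 30.0389 C/km

30.0389


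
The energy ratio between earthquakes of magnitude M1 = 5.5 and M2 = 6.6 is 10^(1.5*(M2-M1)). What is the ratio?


M2 - M1 = 6.6 - 5.5 = 1.1
1.5 * 1.1 = 1.65
ratio = 10^1.65 = 44.67

44.67


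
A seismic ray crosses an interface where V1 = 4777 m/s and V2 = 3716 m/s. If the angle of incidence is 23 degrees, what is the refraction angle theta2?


sin(theta1) = sin(23 deg) = 0.390731
sin(theta2) = V2/V1 * sin(theta1) = 3716/4777 * 0.390731 = 0.303947
theta2 = arcsin(0.303947) = 17.6948 degrees

17.6948


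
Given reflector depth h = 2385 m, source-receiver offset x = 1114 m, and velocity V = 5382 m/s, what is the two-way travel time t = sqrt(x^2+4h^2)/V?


x^2 + 4h^2 = 1114^2 + 4*2385^2 = 1240996 + 22752900 = 23993896
sqrt(23993896) = 4898.3565
t = 4898.3565 / 5382 = 0.9101 s

0.9101


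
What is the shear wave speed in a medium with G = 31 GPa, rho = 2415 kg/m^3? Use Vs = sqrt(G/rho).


Convert G to Pa: G = 31e9 Pa
Compute G/rho = 31e9 / 2415 = 12836438.9234
Vs = sqrt(12836438.9234) = 3582.8 m/s

3582.8


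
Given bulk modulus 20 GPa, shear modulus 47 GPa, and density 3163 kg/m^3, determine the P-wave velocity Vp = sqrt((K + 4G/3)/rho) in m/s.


First compute the effective modulus:
K + 4G/3 = 20e9 + 4*47e9/3 = 82666666666.67 Pa
Then divide by density:
82666666666.67 / 3163 = 26135525.3451 Pa/(kg/m^3)
Take the square root:
Vp = sqrt(26135525.3451) = 5112.29 m/s

5112.29


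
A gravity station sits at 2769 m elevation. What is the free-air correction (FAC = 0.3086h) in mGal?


FAC = 0.3086 * h
= 0.3086 * 2769
= 854.5134 mGal

854.5134


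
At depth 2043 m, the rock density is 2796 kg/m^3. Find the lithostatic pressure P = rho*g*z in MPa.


P = rho * g * z / 1e6
= 2796 * 9.81 * 2043 / 1e6
= 56036956.68 / 1e6
= 56.037 MPa

56.037


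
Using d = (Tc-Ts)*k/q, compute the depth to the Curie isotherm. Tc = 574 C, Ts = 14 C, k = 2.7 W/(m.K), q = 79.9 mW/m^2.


T_Curie - T_surf = 574 - 14 = 560 C
Convert q to W/m^2: 79.9 mW/m^2 = 0.0799 W/m^2
d = 560 * 2.7 / 0.0799 = 18923.65 m

18923.65


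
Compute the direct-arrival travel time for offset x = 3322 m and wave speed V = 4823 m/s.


t = x / V
= 3322 / 4823
= 0.6888 s

0.6888


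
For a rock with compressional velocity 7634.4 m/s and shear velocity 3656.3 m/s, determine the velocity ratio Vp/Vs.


Vp/Vs = 7634.4 / 3656.3
= 2.088

2.088


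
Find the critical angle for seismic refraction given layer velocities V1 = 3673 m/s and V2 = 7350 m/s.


V1/V2 = 3673/7350 = 0.499728
theta_c = arcsin(0.499728) = 29.982 degrees

29.982


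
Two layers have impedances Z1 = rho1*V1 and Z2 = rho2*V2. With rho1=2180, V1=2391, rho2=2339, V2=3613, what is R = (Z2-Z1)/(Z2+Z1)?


Z1 = 2180 * 2391 = 5212380
Z2 = 2339 * 3613 = 8450807
R = (8450807 - 5212380) / (8450807 + 5212380) = 3238427 / 13663187 = 0.237

0.237


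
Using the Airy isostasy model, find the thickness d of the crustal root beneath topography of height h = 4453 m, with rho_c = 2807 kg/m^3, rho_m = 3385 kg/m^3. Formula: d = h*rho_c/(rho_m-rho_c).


rho_m - rho_c = 3385 - 2807 = 578
d = 4453 * 2807 / 578
= 12499571 / 578
= 21625.56 m

21625.56


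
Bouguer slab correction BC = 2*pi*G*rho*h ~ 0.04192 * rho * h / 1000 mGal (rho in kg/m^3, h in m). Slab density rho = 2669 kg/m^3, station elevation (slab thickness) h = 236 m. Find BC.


BC = 0.04192 * rho * h / 1000
= 0.04192 * 2669 * 236 / 1000
= 26.4047 mGal

26.4047


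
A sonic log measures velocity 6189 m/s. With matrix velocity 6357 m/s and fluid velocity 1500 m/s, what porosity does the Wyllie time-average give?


1/V - 1/Vm = 1/6189 - 1/6357 = 4.27e-06
1/Vf - 1/Vm = 1/1500 - 1/6357 = 0.00050936
phi = 4.27e-06 / 0.00050936 = 0.0084

0.0084


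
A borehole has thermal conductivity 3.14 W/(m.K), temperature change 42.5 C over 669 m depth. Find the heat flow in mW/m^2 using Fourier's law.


q = k * dT / dz * 1000
= 3.14 * 42.5 / 669 * 1000
= 0.199477 * 1000
= 199.4768 mW/m^2

199.4768


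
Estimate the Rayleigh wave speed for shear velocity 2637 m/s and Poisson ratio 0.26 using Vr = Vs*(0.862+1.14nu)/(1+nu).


Numerator factor = 0.862 + 1.14*0.26 = 1.1584
Denominator = 1 + 0.26 = 1.26
Vr = 2637 * 1.1584 / 1.26 = 2424.37 m/s

2424.37


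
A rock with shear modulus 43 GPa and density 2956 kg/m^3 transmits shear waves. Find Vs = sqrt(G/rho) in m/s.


Convert G to Pa: G = 43e9 Pa
Compute G/rho = 43e9 / 2956 = 14546684.7091
Vs = sqrt(14546684.7091) = 3814.01 m/s

3814.01


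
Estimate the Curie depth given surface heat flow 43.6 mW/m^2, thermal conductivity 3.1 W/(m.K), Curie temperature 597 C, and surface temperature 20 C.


T_Curie - T_surf = 597 - 20 = 577 C
Convert q to W/m^2: 43.6 mW/m^2 = 0.0436 W/m^2
d = 577 * 3.1 / 0.0436 = 41025.23 m

41025.23


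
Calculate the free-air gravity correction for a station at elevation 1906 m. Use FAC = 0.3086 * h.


FAC = 0.3086 * h
= 0.3086 * 1906
= 588.1916 mGal

588.1916


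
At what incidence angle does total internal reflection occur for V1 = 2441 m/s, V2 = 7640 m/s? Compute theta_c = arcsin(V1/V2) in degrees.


V1/V2 = 2441/7640 = 0.319503
theta_c = arcsin(0.319503) = 18.6328 degrees

18.6328


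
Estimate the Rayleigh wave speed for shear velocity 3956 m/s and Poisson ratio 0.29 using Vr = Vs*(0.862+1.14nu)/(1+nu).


Numerator factor = 0.862 + 1.14*0.29 = 1.1926
Denominator = 1 + 0.29 = 1.29
Vr = 3956 * 1.1926 / 1.29 = 3657.31 m/s

3657.31


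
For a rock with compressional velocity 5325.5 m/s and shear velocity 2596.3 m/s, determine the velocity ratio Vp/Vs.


Vp/Vs = 5325.5 / 2596.3
= 2.0512

2.0512


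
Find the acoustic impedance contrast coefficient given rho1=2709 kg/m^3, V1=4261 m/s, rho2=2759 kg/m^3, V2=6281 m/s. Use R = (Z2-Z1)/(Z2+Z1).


Z1 = 2709 * 4261 = 11543049
Z2 = 2759 * 6281 = 17329279
R = (17329279 - 11543049) / (17329279 + 11543049) = 5786230 / 28872328 = 0.2004

0.2004


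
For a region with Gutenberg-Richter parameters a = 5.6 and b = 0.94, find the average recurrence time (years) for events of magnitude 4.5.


log10(N) = 5.6 - 0.94*4.5 = 1.37
N = 10^1.37 = 23.442288
T = 1/N = 1/23.442288 = 0.0427 years

0.0427


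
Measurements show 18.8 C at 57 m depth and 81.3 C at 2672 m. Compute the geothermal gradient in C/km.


dT = 81.3 - 18.8 = 62.5 C
dz = 2672 - 57 = 2615 m
gradient = dT/dz * 1000 = 62.5/2615 * 1000 = 23.9006 C/km

23.9006


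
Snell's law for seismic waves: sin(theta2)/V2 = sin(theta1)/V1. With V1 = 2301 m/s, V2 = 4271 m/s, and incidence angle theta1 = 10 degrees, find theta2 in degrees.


sin(theta1) = sin(10 deg) = 0.173648
sin(theta2) = V2/V1 * sin(theta1) = 4271/2301 * 0.173648 = 0.322317
theta2 = arcsin(0.322317) = 18.8031 degrees

18.8031


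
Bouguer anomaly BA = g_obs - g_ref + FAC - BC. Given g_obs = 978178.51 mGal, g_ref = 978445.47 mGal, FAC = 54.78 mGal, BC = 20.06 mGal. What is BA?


BA = g_obs - g_ref + FAC - BC
= 978178.51 - 978445.47 + 54.78 - 20.06
= -232.24 mGal

-232.24


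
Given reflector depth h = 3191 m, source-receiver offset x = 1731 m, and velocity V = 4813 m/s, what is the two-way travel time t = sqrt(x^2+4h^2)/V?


x^2 + 4h^2 = 1731^2 + 4*3191^2 = 2996361 + 40729924 = 43726285
sqrt(43726285) = 6612.5853
t = 6612.5853 / 4813 = 1.3739 s

1.3739


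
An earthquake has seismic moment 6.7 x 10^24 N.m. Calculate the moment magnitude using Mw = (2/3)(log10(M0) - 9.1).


log10(M0) = log10(6.7 x 10^24) = 24.8261
Mw = 2/3 * (24.8261 - 9.1)
= 2/3 * 15.7261
= 10.48

10.48


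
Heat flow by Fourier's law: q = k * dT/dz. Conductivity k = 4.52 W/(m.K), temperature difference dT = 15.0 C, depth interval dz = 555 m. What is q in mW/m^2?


q = k * dT / dz * 1000
= 4.52 * 15.0 / 555 * 1000
= 0.122162 * 1000
= 122.1622 mW/m^2

122.1622


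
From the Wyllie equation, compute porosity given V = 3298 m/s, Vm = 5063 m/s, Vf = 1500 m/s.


1/V - 1/Vm = 1/3298 - 1/5063 = 0.0001057
1/Vf - 1/Vm = 1/1500 - 1/5063 = 0.00046916
phi = 0.0001057 / 0.00046916 = 0.2253

0.2253


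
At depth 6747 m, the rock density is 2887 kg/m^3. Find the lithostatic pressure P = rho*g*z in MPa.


P = rho * g * z / 1e6
= 2887 * 9.81 * 6747 / 1e6
= 191084958.09 / 1e6
= 191.085 MPa

191.085


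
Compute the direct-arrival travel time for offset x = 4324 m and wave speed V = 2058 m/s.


t = x / V
= 4324 / 2058
= 2.1011 s

2.1011


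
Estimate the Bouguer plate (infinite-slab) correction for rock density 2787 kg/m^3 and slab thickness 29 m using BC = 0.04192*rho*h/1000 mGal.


BC = 0.04192 * rho * h / 1000
= 0.04192 * 2787 * 29 / 1000
= 3.3881 mGal

3.3881


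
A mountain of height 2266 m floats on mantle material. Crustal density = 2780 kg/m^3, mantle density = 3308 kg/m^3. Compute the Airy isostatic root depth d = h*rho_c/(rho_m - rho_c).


rho_m - rho_c = 3308 - 2780 = 528
d = 2266 * 2780 / 528
= 6299480 / 528
= 11930.83 m

11930.83


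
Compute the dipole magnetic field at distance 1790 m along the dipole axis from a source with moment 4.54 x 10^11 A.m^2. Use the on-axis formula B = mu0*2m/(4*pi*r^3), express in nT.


m = 4.54 x 10^11 = 454000000000 A.m^2
2m = 908000000000 A.m^2
r^3 = 1790^3 = 5735339000
B = (4pi*10^-7) * 908000000000 / (4*pi * 5735339000) * 1e9
= 1141026.451784 / 72072395472.99 * 1e9
= 15831.671 nT

15831.671


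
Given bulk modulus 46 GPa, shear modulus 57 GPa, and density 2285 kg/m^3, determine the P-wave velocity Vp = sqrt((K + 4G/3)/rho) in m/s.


First compute the effective modulus:
K + 4G/3 = 46e9 + 4*57e9/3 = 122000000000.0 Pa
Then divide by density:
122000000000.0 / 2285 = 53391684.9015 Pa/(kg/m^3)
Take the square root:
Vp = sqrt(53391684.9015) = 7306.96 m/s

7306.96


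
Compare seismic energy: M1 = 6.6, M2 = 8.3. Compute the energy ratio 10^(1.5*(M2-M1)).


M2 - M1 = 8.3 - 6.6 = 1.7
1.5 * 1.7 = 2.55
ratio = 10^2.55 = 354.81

354.81


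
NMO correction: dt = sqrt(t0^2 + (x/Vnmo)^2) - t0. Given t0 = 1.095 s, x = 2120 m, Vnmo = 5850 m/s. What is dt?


x/Vnmo = 2120/5850 = 0.362393
(x/Vnmo)^2 = 0.131329
t0^2 = 1.199025
sqrt(1.199025 + 0.131329) = 1.15341
dt = 1.15341 - 1.095 = 0.05841

0.05841


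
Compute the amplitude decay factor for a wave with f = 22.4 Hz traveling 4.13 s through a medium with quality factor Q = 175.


pi*f*t/Q = pi*22.4*4.13/175 = 1.660772
A/A0 = exp(-1.660772) = 0.189992

0.189992


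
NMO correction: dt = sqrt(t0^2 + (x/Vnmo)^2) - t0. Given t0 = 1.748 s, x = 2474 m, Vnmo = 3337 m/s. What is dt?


x/Vnmo = 2474/3337 = 0.741384
(x/Vnmo)^2 = 0.549651
t0^2 = 3.055504
sqrt(3.055504 + 0.549651) = 1.898725
dt = 1.898725 - 1.748 = 0.150725

0.150725


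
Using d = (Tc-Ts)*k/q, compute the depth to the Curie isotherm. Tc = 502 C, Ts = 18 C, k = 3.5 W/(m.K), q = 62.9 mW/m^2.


T_Curie - T_surf = 502 - 18 = 484 C
Convert q to W/m^2: 62.9 mW/m^2 = 0.0629 W/m^2
d = 484 * 3.5 / 0.0629 = 26931.64 m

26931.64


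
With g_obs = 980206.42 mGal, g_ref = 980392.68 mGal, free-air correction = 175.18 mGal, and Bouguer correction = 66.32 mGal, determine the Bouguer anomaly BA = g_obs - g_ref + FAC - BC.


BA = g_obs - g_ref + FAC - BC
= 980206.42 - 980392.68 + 175.18 - 66.32
= -77.4 mGal

-77.4


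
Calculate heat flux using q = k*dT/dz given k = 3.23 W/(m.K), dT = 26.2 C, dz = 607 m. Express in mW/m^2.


q = k * dT / dz * 1000
= 3.23 * 26.2 / 607 * 1000
= 0.139417 * 1000
= 139.4168 mW/m^2

139.4168


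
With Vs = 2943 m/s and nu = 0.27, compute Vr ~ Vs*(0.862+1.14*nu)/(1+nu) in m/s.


Numerator factor = 0.862 + 1.14*0.27 = 1.1698
Denominator = 1 + 0.27 = 1.27
Vr = 2943 * 1.1698 / 1.27 = 2710.8 m/s

2710.8


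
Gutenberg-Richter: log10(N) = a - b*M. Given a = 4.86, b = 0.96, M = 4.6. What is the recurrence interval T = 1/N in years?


log10(N) = 4.86 - 0.96*4.6 = 0.444
N = 10^0.444 = 2.779713
T = 1/N = 1/2.779713 = 0.3597 years

0.3597
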